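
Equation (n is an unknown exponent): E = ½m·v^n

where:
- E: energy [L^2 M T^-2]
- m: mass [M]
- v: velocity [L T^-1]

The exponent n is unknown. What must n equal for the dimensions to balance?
n = 2

E has dimensions [L^2 M T^-2]; v has dimensions [L T^-1].
The rest of the RHS has dimensions [M], so v^n must supply [L^2 T^-2].
With n = 2: ½m·v^2 has dimensions [L^2 M T^-2], matching the LHS ✓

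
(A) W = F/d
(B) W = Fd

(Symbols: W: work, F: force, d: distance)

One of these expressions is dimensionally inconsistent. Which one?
(A)

(A) W = F/d: LHS [L^2 M T^-2], RHS [M T^-2] ✗
(B) W = Fd: LHS [L^2 M T^-2], RHS [L^2 M T^-2] ✓

Expression (A) W = F/d is dimensionally incorrect.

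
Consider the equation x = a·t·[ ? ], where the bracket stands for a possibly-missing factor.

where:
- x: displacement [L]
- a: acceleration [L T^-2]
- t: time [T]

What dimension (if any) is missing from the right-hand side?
[T] — time (e.g. t)

x has dimensions [L]; a·t has dimensions [L T^-1].
The bracketed factor must supply [L] / [L T^-1] = [T].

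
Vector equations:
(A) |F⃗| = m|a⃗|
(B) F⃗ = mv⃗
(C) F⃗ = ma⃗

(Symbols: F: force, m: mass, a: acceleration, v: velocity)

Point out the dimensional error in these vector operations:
(B) F⃗ = mv⃗

(A) |F⃗| = m|a⃗|: LHS [L M T^-2], RHS [L M T^-2] ✓ — magnitudes of vectors are scalars
(B) F⃗ = mv⃗: LHS [L M T^-2], RHS [L M T^-1] ✗ — mass times velocity is momentum, not force; should be ma⃗
(C) F⃗ = ma⃗: LHS [L M T^-2], RHS [L M T^-2] ✓ — Force and acceleration are vectors, mass is a scalar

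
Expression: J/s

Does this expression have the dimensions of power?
Yes

The expression J/s has dimensions [L^2 M T^-3], which is exactly power [L^2 M T^-3].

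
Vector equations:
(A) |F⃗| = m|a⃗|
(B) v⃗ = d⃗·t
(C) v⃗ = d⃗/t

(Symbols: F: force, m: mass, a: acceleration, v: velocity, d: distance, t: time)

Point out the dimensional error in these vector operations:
(B) v⃗ = d⃗·t

(A) |F⃗| = m|a⃗|: LHS [L M T^-2], RHS [L M T^-2] ✓ — magnitudes of vectors are scalars
(B) v⃗ = d⃗·t: LHS [L T^-1], RHS [L T] ✗ — velocity is displacement per time; should be d⃗/t
(C) v⃗ = d⃗/t: LHS [L T^-1], RHS [L T^-1] ✓ — displacement (vector) divided by time (scalar)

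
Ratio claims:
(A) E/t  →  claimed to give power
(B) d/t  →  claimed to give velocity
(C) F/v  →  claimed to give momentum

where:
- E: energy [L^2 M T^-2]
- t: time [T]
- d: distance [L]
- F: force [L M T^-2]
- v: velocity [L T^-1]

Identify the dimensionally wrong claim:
(C) F/v does not give momentum

(A) E/t: [L^2 M T^-3] = power [L^2 M T^-3] ✓
(B) d/t: [L T^-1] = velocity [L T^-1] ✓
(C) F/v: [M T^-1] ≠ momentum [L M T^-1] ✗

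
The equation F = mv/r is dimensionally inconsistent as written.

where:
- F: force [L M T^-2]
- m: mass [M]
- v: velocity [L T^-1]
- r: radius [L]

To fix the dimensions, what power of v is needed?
The exponent of v should be 2: F = mv^2/r

The LHS F has dimensions [L M T^-2]; v has dimensions [L T^-1].
As written, the RHS mv/r (exponent 1 on v) has dimensions [M T^-1], which does not match.
With exponent 2, the RHS mv^2/r has dimensions [L M T^-2], matching the LHS.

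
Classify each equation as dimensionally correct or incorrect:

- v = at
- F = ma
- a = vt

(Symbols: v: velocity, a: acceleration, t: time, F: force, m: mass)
Dimensionally correct: v = at, F = ma
Dimensionally incorrect: a = vt
Ordered (correct first, then incorrect): v = at, F = ma, a = vt

- v = at: LHS [L T^-1], RHS [L T^-1] → correct ✓
- F = ma: LHS [L M T^-2], RHS [L M T^-2] → correct ✓
- a = vt: LHS [L T^-2], RHS [L] → incorrect ✗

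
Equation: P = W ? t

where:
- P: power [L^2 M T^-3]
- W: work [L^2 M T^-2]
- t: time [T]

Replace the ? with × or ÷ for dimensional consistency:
division (÷): P = W ÷ t

P [L^2 M T^-3]; W [L^2 M T^-2]; t [T].
W × t → [L^2 M T^-1] ✗
W ÷ t → [L^2 M T^-3] ✓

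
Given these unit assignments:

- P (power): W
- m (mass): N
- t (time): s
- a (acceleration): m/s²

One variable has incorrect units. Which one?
m

The variable m (mass) should have units kg, not N.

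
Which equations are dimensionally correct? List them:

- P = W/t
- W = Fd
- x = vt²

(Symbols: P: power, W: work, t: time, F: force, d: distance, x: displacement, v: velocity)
Dimensionally correct: P = W/t, W = Fd
Dimensionally incorrect: x = vt²
Ordered (correct first, then incorrect): P = W/t, W = Fd, x = vt²

- P = W/t: LHS [L^2 M T^-3], RHS [L^2 M T^-3] → correct ✓
- W = Fd: LHS [L^2 M T^-2], RHS [L^2 M T^-2] → correct ✓
- x = vt²: LHS [L], RHS [L T] → incorrect ✗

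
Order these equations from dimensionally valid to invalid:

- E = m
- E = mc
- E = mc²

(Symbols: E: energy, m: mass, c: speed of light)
Dimensionally correct: E = mc²
Dimensionally incorrect: E = m, E = mc
Ordered (correct first, then incorrect): E = mc², E = m, E = mc

- E = m: LHS [L^2 M T^-2], RHS [M] → incorrect ✗
- E = mc: LHS [L^2 M T^-2], RHS [L M T^-1] → incorrect ✗
- E = mc²: LHS [L^2 M T^-2], RHS [L^2 M T^-2] → correct ✓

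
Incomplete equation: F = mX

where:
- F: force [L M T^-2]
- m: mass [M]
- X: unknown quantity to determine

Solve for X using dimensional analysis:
X = a (acceleration), dimensions [L T^-2]

F has dimensions [L M T^-2]; the rest of the RHS (m) has dimensions [M].
So X must have dimensions [L T^-2] — X = a (acceleration).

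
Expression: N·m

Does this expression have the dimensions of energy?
Yes

The expression N·m has dimensions [L^2 M T^-2], which is exactly energy [L^2 M T^-2].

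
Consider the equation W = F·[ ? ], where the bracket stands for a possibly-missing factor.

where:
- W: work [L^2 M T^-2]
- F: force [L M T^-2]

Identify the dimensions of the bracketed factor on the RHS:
[L] — length (e.g. a distance d)

W has dimensions [L^2 M T^-2]; F has dimensions [L M T^-2].
The bracketed factor must supply [L^2 M T^-2] / [L M T^-2] = [L].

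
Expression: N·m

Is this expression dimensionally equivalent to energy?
Yes

The expression N·m has dimensions [L^2 M T^-2], which is exactly energy [L^2 M T^-2].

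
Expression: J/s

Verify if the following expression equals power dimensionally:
Yes

The expression J/s has dimensions [L^2 M T^-3], which is exactly power [L^2 M T^-3].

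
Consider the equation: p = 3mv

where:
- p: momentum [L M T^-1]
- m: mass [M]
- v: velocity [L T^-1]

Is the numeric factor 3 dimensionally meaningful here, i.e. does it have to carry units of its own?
No

p has dimensions [L M T^-1] and mv already has dimensions [L M T^-1], so the equation balances without 3 contributing any dimensions. 3 is a pure (dimensionless) number; changing or removing it would not affect dimensional consistency.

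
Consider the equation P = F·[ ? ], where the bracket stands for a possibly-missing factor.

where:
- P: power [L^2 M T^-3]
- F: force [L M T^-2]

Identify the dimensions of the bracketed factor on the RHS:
[L T^-1] — velocity (e.g. v)

P has dimensions [L^2 M T^-3]; F has dimensions [L M T^-2].
The bracketed factor must supply [L^2 M T^-3] / [L M T^-2] = [L T^-1].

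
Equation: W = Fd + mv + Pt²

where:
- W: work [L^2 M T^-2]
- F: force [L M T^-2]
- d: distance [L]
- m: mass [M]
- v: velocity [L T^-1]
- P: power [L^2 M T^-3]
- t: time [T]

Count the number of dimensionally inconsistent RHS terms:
2

LHS W: [L^2 M T^-2]
- Fd: [L^2 M T^-2] ✓
- mv: [L M T^-1] ✗
- Pt²: [L^2 M T^-1] ✗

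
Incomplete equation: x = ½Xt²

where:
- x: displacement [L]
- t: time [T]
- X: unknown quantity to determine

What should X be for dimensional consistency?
X = a (acceleration), dimensions [L T^-2]

x has dimensions [L]; the rest of the RHS (½ t²) has dimensions [T^2].
So X must have dimensions [L T^-2] — X = a (acceleration).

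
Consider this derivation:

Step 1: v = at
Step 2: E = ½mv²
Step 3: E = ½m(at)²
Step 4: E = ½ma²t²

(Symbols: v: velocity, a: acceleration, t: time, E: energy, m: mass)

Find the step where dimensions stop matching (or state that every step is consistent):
No step introduces an error — all steps are dimensionally consistent.

Step 1: v = at → LHS [L T^-1], RHS [L T^-1] ✓
Step 2: E = ½mv² → LHS [L^2 M T^-2], RHS [L^2 M T^-2] ✓
Step 3: E = ½m(at)² → LHS [L^2 M T^-2], RHS [L^2 M T^-2] ✓
Step 4: E = ½ma²t² → LHS [L^2 M T^-2], RHS [L^2 M T^-2] ✓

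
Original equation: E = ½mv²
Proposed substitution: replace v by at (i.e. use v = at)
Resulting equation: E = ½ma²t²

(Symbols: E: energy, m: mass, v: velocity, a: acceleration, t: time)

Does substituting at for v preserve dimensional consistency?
Yes

[v] = [L T^-1] and [at] = [L T^-1]. These match, so the substitution replaces a quantity by one of the same dimensions and the result E = ½ma²t² has LHS [L^2 M T^-2] vs RHS [L^2 M T^-2] — still consistent.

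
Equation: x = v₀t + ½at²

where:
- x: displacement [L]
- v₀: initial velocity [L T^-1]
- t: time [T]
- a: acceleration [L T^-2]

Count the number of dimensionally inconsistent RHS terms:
0

LHS x: [L]
- v₀t: [L] ✓
- ½at²: [L] ✓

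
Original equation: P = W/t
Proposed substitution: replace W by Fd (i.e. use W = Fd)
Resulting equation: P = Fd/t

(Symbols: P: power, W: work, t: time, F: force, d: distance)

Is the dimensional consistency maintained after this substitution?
Yes

[W] = [L^2 M T^-2] and [Fd] = [L^2 M T^-2]. These match, so the substitution replaces a quantity by one of the same dimensions and the result P = Fd/t has LHS [L^2 M T^-3] vs RHS [L^2 M T^-3] — still consistent.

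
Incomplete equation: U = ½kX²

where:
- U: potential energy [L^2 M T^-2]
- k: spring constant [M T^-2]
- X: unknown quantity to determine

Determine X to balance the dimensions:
X = x (displacement), dimensions [L]

U has dimensions [L^2 M T^-2]; the rest of the RHS (½k) has dimensions [M T^-2].
So X² must have dimensions [L^2], i.e. X has dimensions [L] — X = x (displacement).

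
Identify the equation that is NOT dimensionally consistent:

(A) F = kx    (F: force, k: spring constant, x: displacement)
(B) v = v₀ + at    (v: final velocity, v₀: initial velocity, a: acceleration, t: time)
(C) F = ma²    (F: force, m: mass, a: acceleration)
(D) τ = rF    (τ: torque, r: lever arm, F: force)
(C) F = ma²

The equation (C) F = ma² is dimensionally incorrect.

LHS (F): [L M T^-2]
RHS (ma²): [L^2 M T^-4] ✗

The dimensions do not match. The other three equations balance.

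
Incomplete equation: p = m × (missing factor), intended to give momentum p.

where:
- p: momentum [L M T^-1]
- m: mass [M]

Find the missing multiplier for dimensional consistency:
v (velocity), dimensions [L T^-1]

p has dimensions [L M T^-1] and m has dimensions [M].
The missing factor must have dimensions [L M T^-1] / [M] = [L T^-1], i.e. velocity (v).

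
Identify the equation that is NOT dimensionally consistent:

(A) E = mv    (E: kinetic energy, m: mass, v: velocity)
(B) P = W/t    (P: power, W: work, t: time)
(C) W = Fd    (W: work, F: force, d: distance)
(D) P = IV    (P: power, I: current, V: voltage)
(A) E = mv

The equation (A) E = mv is dimensionally incorrect.

LHS (E): [L^2 M T^-2]
RHS (mv): [L M T^-1] ✗

The dimensions do not match. The other three equations balance.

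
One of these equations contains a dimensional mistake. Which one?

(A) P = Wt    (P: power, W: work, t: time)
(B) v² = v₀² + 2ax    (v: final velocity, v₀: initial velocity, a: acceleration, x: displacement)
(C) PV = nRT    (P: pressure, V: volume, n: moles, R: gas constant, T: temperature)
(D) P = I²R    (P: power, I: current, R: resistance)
(A) P = Wt

The equation (A) P = Wt is dimensionally incorrect.

LHS (P): [L^2 M T^-3]
RHS (Wt): [L^2 M T^-1] ✗

The dimensions do not match. The other three equations balance.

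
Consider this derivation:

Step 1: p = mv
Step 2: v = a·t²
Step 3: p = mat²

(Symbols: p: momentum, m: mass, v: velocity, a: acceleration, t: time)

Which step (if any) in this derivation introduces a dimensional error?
Step 2

Step 1: p = mv → LHS [L M T^-1], RHS [L M T^-1] ✓
Step 2: v = a·t² → LHS [L T^-1], RHS [L] ✗

The first dimensional inconsistency appears in step 2: v = a·t²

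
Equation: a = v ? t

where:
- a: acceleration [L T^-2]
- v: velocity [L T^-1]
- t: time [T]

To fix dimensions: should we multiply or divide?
division (÷): a = v ÷ t

a [L T^-2]; v [L T^-1]; t [T].
v × t → [L] ✗
v ÷ t → [L T^-2] ✓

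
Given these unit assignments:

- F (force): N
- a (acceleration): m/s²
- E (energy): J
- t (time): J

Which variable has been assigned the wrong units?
t

The variable t (time) should have units s, not J.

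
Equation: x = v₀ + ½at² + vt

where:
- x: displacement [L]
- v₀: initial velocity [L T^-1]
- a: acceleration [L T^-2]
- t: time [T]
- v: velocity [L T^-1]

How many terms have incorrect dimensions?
1

LHS x: [L]
- v₀: [L T^-1] ✗
- ½at²: [L] ✓
- vt: [L] ✓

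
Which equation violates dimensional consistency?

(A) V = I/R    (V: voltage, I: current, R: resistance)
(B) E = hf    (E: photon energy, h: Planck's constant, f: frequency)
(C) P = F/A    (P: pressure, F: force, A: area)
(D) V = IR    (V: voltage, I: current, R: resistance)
(A) V = I/R

The equation (A) V = I/R is dimensionally incorrect.

LHS (V): [I^-1 L^2 M T^-3]
RHS (I/R): [I^3 L^-2 M^-1 T^3] ✗

The dimensions do not match. The other three equations balance.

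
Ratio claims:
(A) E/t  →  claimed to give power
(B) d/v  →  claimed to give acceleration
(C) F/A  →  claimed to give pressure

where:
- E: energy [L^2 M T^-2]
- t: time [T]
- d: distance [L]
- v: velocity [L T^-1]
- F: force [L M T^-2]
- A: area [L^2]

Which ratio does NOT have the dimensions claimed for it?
(B) d/v does not give acceleration

(A) E/t: [L^2 M T^-3] = power [L^2 M T^-3] ✓
(B) d/v: [T] ≠ acceleration [L T^-2] ✗
(C) F/A: [L^-1 M T^-2] = pressure [L^-1 M T^-2] ✓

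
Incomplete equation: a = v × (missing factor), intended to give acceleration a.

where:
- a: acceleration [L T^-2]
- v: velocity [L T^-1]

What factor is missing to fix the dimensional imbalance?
1/t (inverse time), dimensions [T^-1]

a has dimensions [L T^-2] and v has dimensions [L T^-1].
The missing factor must have dimensions [L T^-2] / [L T^-1] = [T^-1], i.e. inverse time (1/t).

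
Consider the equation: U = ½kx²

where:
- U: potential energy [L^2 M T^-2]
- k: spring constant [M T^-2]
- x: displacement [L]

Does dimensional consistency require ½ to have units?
No

U has dimensions [L^2 M T^-2] and kx² already has dimensions [L^2 M T^-2], so the equation balances without ½ contributing any dimensions. ½ is a pure (dimensionless) number; changing or removing it would not affect dimensional consistency.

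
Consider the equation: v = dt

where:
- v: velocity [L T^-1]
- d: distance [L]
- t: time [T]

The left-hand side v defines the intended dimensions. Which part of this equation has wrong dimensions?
The right-hand side term dt

v has dimensions [L T^-1], but dt has dimensions [L T], so the term dt is dimensionally wrong for v.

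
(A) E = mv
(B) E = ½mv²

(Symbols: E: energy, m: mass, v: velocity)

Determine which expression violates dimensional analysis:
(A)

(A) E = mv: LHS [L^2 M T^-2], RHS [L M T^-1] ✗
(B) E = ½mv²: LHS [L^2 M T^-2], RHS [L^2 M T^-2] ✓

Expression (A) E = mv is dimensionally incorrect.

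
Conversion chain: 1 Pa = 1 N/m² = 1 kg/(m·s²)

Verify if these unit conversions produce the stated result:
The chain is correct (no errors).

Correct: Pascal is Newton per square meter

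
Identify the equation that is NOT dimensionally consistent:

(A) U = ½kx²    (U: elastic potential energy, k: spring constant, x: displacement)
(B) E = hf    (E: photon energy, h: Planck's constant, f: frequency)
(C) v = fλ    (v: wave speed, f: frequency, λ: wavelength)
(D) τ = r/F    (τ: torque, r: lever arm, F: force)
(D) τ = r/F

The equation (D) τ = r/F is dimensionally incorrect.

LHS (τ): [L^2 M T^-2]
RHS (r/F): [M^-1 T^2] ✗

The dimensions do not match. The other three equations balance.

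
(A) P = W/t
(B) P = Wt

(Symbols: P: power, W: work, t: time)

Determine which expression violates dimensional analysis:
(B)

(A) P = W/t: LHS [L^2 M T^-3], RHS [L^2 M T^-3] ✓
(B) P = Wt: LHS [L^2 M T^-3], RHS [L^2 M T^-1] ✗

Expression (B) P = Wt is dimensionally incorrect.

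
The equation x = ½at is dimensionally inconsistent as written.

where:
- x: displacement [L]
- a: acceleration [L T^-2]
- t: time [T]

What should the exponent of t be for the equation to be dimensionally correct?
The exponent of t should be 2: x = ½at^2

The LHS x has dimensions [L]; t has dimensions [T].
As written, the RHS ½at (exponent 1 on t) has dimensions [L T^-1], which does not match.
With exponent 2, the RHS ½at^2 has dimensions [L], matching the LHS.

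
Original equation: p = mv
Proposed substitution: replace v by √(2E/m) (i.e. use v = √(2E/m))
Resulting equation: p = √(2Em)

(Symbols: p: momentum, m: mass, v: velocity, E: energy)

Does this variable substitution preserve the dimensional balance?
Yes

[v] = [L T^-1] and [√(2E/m)] = [L T^-1]. These match, so the substitution replaces a quantity by one of the same dimensions and the result p = √(2Em) has LHS [L M T^-1] vs RHS [L M T^-1] — still consistent.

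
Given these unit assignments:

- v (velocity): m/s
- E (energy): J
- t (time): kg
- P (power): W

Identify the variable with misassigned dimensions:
t

The variable t (time) should have units s, not kg.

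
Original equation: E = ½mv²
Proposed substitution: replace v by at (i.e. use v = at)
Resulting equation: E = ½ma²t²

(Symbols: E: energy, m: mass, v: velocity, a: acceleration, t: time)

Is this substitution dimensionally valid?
Yes

[v] = [L T^-1] and [at] = [L T^-1]. These match, so the substitution replaces a quantity by one of the same dimensions and the result E = ½ma²t² has LHS [L^2 M T^-2] vs RHS [L^2 M T^-2] — still consistent.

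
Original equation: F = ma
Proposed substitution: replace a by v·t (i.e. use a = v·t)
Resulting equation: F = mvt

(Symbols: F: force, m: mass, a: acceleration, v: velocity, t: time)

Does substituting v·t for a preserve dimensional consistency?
No

[a] = [L T^-2] and [v·t] = [L]. These differ, so the substitution replaces a quantity by one of different dimensions and the result F = mvt has LHS [L M T^-2] vs RHS [L M] — inconsistent.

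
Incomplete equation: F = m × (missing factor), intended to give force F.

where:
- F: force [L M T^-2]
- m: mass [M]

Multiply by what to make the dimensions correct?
a (acceleration), dimensions [L T^-2]

F has dimensions [L M T^-2] and m has dimensions [M].
The missing factor must have dimensions [L M T^-2] / [M] = [L T^-2], i.e. acceleration (a).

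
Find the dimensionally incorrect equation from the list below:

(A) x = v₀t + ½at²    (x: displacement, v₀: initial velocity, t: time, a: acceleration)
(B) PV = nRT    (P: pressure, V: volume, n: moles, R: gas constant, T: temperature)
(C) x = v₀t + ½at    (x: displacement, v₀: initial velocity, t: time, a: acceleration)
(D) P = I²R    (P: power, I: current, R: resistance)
(C) x = v₀t + ½at

The equation (C) x = v₀t + ½at is dimensionally incorrect.

LHS (x): [L]
RHS terms:
  - v₀t: [L] ✓
  - ½at: [L T^-1] ✗ (does not match LHS)

The dimensions do not match. The other three equations balance.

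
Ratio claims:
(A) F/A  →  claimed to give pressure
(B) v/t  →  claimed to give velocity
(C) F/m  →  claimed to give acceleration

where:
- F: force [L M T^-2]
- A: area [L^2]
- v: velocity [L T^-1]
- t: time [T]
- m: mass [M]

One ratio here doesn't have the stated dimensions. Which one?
(B) v/t does not give velocity

(A) F/A: [L^-1 M T^-2] = pressure [L^-1 M T^-2] ✓
(B) v/t: [L T^-2] ≠ velocity [L T^-1] ✗
(C) F/m: [L T^-2] = acceleration [L T^-2] ✓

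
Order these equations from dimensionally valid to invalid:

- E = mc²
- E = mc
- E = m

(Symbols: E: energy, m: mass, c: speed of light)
Dimensionally correct: E = mc²
Dimensionally incorrect: E = mc, E = m
Ordered (correct first, then incorrect): E = mc², E = mc, E = m

- E = mc²: LHS [L^2 M T^-2], RHS [L^2 M T^-2] → correct ✓
- E = mc: LHS [L^2 M T^-2], RHS [L M T^-1] → incorrect ✗
- E = m: LHS [L^2 M T^-2], RHS [M] → incorrect ✗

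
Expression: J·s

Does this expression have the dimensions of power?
No

The expression J·s has dimensions [L^2 M T^-1], but power has dimensions [L^2 M T^-3].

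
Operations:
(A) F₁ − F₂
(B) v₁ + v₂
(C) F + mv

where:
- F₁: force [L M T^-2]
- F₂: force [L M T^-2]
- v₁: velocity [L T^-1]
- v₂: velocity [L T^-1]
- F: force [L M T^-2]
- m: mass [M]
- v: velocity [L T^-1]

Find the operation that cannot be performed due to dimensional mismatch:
(C) F + mv

(A) F₁ − F₂: F₁ [L M T^-2] and F₂ [L M T^-2] — same dimensions ✓
(B) v₁ + v₂: v₁ [L T^-1] and v₂ [L T^-1] — same dimensions ✓
(C) F + mv: F [L M T^-2] and mv [L M T^-1] — different dimensions cannot be added/subtracted ✗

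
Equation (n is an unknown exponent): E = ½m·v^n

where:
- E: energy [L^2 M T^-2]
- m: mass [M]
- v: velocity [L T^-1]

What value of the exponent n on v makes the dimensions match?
n = 2

E has dimensions [L^2 M T^-2]; v has dimensions [L T^-1].
The rest of the RHS has dimensions [M], so v^n must supply [L^2 T^-2].
With n = 2: ½m·v^2 has dimensions [L^2 M T^-2], matching the LHS ✓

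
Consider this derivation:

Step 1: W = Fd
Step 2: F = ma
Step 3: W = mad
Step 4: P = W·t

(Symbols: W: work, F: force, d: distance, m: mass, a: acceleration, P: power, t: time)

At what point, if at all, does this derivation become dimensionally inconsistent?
Step 4

Step 1: W = Fd → LHS [L^2 M T^-2], RHS [L^2 M T^-2] ✓
Step 2: F = ma → LHS [L M T^-2], RHS [L M T^-2] ✓
Step 3: W = mad → LHS [L^2 M T^-2], RHS [L^2 M T^-2] ✓
Step 4: P = W·t → LHS [L^2 M T^-3], RHS [L^2 M T^-1] ✗

The first dimensional inconsistency appears in step 4: P = W·t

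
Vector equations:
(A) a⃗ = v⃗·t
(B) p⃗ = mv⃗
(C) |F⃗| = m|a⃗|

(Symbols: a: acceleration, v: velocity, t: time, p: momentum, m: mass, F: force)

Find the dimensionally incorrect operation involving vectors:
(A) a⃗ = v⃗·t

(A) a⃗ = v⃗·t: LHS [L T^-2], RHS [L] ✗ — acceleration is velocity per time; should be v⃗/t
(B) p⃗ = mv⃗: LHS [L M T^-1], RHS [L M T^-1] ✓ — mass (scalar) times velocity (vector)
(C) |F⃗| = m|a⃗|: LHS [L M T^-2], RHS [L M T^-2] ✓ — magnitudes of vectors are scalars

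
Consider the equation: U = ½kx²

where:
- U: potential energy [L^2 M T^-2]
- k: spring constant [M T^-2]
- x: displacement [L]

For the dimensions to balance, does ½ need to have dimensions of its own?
No

U has dimensions [L^2 M T^-2] and kx² already has dimensions [L^2 M T^-2], so the equation balances without ½ contributing any dimensions. ½ is a pure (dimensionless) number; changing or removing it would not affect dimensional consistency.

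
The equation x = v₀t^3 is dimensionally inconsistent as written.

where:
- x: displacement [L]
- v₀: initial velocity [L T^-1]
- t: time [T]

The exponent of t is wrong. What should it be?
The exponent of t should be 1: x = v₀t

The LHS x has dimensions [L]; t has dimensions [T].
As written, the RHS v₀t^3 (exponent 3 on t) has dimensions [L T^2], which does not match.
With exponent 1, the RHS v₀t has dimensions [L], matching the LHS.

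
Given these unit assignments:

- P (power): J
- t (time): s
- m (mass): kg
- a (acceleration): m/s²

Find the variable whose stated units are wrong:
P

The variable P (power) should have units W, not J.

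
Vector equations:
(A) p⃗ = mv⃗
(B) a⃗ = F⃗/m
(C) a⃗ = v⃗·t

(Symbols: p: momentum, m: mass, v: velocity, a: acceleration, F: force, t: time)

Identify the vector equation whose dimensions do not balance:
(C) a⃗ = v⃗·t

(A) p⃗ = mv⃗: LHS [L M T^-1], RHS [L M T^-1] ✓ — mass (scalar) times velocity (vector)
(B) a⃗ = F⃗/m: LHS [L T^-2], RHS [L T^-2] ✓ — force (vector) divided by mass (scalar)
(C) a⃗ = v⃗·t: LHS [L T^-2], RHS [L] ✗ — acceleration is velocity per time; should be v⃗/t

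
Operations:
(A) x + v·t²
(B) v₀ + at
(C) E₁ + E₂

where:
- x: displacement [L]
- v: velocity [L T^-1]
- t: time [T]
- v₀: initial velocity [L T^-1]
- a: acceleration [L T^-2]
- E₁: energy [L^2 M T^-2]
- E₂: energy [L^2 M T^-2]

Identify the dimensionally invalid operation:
(A) x + v·t²

(A) x + v·t²: x [L] and v·t² [L T] — different dimensions cannot be added/subtracted ✗
(B) v₀ + at: v₀ [L T^-1] and at [L T^-1] — same dimensions ✓
(C) E₁ + E₂: E₁ [L^2 M T^-2] and E₂ [L^2 M T^-2] — same dimensions ✓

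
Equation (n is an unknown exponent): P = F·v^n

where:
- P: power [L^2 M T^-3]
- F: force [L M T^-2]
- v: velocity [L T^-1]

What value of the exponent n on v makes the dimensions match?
n = 1

P has dimensions [L^2 M T^-3]; v has dimensions [L T^-1].
The rest of the RHS has dimensions [L M T^-2], so v^n must supply [L T^-1].
With n = 1: F·v^1 has dimensions [L^2 M T^-3], matching the LHS ✓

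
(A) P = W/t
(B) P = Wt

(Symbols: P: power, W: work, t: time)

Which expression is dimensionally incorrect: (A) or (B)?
(B)

(A) P = W/t: LHS [L^2 M T^-3], RHS [L^2 M T^-3] ✓
(B) P = Wt: LHS [L^2 M T^-3], RHS [L^2 M T^-1] ✗

Expression (B) P = Wt is dimensionally incorrect.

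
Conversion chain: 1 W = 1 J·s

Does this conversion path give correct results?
The chain is incorrect (it contains an error).

Incorrect: Watt is J/s, not J·s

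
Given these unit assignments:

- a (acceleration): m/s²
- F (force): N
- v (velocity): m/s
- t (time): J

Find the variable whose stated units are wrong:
t

The variable t (time) should have units s, not J.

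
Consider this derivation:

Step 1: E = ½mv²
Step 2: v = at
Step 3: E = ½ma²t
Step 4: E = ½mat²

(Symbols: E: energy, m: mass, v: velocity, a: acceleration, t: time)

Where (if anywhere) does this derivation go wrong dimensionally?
Step 3

Step 1: E = ½mv² → LHS [L^2 M T^-2], RHS [L^2 M T^-2] ✓
Step 2: v = at → LHS [L T^-1], RHS [L T^-1] ✓
Step 3: E = ½ma²t → LHS [L^2 M T^-2], RHS [L^2 M T^-3] ✗

The first dimensional inconsistency appears in step 3: E = ½ma²t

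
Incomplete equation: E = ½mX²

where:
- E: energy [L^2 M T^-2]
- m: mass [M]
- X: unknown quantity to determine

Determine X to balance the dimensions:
X = v (velocity), dimensions [L T^-1]

E has dimensions [L^2 M T^-2]; the rest of the RHS (½m) has dimensions [M].
So X² must have dimensions [L^2 T^-2], i.e. X has dimensions [L T^-1] — X = v (velocity).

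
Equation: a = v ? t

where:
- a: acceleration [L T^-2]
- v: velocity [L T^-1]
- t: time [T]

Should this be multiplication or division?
division (÷): a = v ÷ t

a [L T^-2]; v [L T^-1]; t [T].
v × t → [L] ✗
v ÷ t → [L T^-2] ✓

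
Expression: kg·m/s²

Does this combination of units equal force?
Yes

The expression kg·m/s² has dimensions [L M T^-2], which is exactly force [L M T^-2].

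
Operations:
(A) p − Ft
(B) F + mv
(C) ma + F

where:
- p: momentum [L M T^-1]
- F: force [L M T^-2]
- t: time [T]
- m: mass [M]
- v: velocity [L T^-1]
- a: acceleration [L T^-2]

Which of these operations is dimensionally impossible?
(B) F + mv

(A) p − Ft: p [L M T^-1] and Ft [L M T^-1] — same dimensions ✓
(B) F + mv: F [L M T^-2] and mv [L M T^-1] — different dimensions cannot be added/subtracted ✗
(C) ma + F: ma [L M T^-2] and F [L M T^-2] — same dimensions ✓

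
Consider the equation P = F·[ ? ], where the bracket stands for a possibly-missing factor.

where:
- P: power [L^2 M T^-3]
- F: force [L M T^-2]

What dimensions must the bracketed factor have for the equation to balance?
[L T^-1] — velocity (e.g. v)

P has dimensions [L^2 M T^-3]; F has dimensions [L M T^-2].
The bracketed factor must supply [L^2 M T^-3] / [L M T^-2] = [L T^-1].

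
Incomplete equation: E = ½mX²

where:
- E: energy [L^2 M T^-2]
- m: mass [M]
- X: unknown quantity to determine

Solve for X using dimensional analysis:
X = v (velocity), dimensions [L T^-1]

E has dimensions [L^2 M T^-2]; the rest of the RHS (½m) has dimensions [M].
So X² must have dimensions [L^2 T^-2], i.e. X has dimensions [L T^-1] — X = v (velocity).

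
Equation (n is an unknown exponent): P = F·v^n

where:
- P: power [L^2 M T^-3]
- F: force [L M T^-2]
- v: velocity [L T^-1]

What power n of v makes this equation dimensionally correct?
n = 1

P has dimensions [L^2 M T^-3]; v has dimensions [L T^-1].
The rest of the RHS has dimensions [L M T^-2], so v^n must supply [L T^-1].
With n = 1: F·v^1 has dimensions [L^2 M T^-3], matching the LHS ✓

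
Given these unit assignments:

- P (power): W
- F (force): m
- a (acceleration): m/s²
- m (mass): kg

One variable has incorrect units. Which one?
F

The variable F (force) should have units N, not m.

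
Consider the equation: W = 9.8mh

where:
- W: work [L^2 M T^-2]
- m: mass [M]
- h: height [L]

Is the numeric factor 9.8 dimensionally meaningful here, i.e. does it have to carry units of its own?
Yes

W has dimensions [L^2 M T^-2], while mh alone has dimensions [L M]. For the equation to balance, the factor 9.8 must carry dimensions [L T^-2] — it is a dimensional constant (a numerical value of a physical quantity with its units suppressed), not a pure number.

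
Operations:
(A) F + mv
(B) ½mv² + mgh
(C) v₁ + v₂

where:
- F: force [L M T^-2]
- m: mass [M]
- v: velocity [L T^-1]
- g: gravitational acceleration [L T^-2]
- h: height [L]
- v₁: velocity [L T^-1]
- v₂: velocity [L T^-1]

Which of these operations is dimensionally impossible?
(A) F + mv

(A) F + mv: F [L M T^-2] and mv [L M T^-1] — different dimensions cannot be added/subtracted ✗
(B) ½mv² + mgh: ½mv² [L^2 M T^-2] and mgh [L^2 M T^-2] — same dimensions ✓
(C) v₁ + v₂: v₁ [L T^-1] and v₂ [L T^-1] — same dimensions ✓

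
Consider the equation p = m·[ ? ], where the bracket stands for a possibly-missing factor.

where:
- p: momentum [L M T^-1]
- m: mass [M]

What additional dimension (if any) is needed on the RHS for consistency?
[L T^-1] — velocity (e.g. v)

p has dimensions [L M T^-1]; m has dimensions [M].
The bracketed factor must supply [L M T^-1] / [M] = [L T^-1].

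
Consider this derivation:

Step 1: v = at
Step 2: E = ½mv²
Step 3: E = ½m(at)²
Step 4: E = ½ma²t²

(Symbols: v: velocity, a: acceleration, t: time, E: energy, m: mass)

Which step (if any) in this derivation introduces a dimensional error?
No step introduces an error — all steps are dimensionally consistent.

Step 1: v = at → LHS [L T^-1], RHS [L T^-1] ✓
Step 2: E = ½mv² → LHS [L^2 M T^-2], RHS [L^2 M T^-2] ✓
Step 3: E = ½m(at)² → LHS [L^2 M T^-2], RHS [L^2 M T^-2] ✓
Step 4: E = ½ma²t² → LHS [L^2 M T^-2], RHS [L^2 M T^-2] ✓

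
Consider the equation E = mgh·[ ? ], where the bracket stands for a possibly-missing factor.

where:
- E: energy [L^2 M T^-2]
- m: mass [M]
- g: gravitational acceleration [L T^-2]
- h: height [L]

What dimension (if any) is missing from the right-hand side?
Nothing is missing — the bracketed factor must be dimensionless.

E has dimensions [L^2 M T^-2] and mgh already has dimensions [L^2 M T^-2], so E = mgh is dimensionally complete.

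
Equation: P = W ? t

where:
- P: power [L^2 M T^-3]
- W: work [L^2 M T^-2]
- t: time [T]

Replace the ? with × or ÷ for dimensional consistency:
division (÷): P = W ÷ t

P [L^2 M T^-3]; W [L^2 M T^-2]; t [T].
W × t → [L^2 M T^-1] ✗
W ÷ t → [L^2 M T^-3] ✓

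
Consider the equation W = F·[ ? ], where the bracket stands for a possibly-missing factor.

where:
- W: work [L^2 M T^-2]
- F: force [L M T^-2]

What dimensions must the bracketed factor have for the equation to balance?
[L] — length (e.g. a distance d)

W has dimensions [L^2 M T^-2]; F has dimensions [L M T^-2].
The bracketed factor must supply [L^2 M T^-2] / [L M T^-2] = [L].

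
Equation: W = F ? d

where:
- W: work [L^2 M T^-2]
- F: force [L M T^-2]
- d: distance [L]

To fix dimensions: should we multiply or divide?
multiplication (×): W = F × d

W [L^2 M T^-2]; F [L M T^-2]; d [L].
F × d → [L^2 M T^-2] ✓
F ÷ d → [M T^-2] ✗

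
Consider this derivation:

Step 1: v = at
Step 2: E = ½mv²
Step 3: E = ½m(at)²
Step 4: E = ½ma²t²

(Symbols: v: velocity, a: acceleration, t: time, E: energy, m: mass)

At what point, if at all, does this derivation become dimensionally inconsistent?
No step introduces an error — all steps are dimensionally consistent.

Step 1: v = at → LHS [L T^-1], RHS [L T^-1] ✓
Step 2: E = ½mv² → LHS [L^2 M T^-2], RHS [L^2 M T^-2] ✓
Step 3: E = ½m(at)² → LHS [L^2 M T^-2], RHS [L^2 M T^-2] ✓
Step 4: E = ½ma²t² → LHS [L^2 M T^-2], RHS [L^2 M T^-2] ✓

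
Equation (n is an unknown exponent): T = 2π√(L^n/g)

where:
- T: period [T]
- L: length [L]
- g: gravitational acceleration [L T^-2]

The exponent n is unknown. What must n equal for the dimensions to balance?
n = 1

T has dimensions [T]; L has dimensions [L].
With n = 1: 2π√(L^1/g) has dimensions [T], matching the LHS ✓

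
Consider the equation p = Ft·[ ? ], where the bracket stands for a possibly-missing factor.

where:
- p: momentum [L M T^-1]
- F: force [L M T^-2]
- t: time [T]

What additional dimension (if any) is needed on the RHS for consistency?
Nothing is missing — the bracketed factor must be dimensionless.

p has dimensions [L M T^-1] and Ft already has dimensions [L M T^-1], so p = Ft is dimensionally complete.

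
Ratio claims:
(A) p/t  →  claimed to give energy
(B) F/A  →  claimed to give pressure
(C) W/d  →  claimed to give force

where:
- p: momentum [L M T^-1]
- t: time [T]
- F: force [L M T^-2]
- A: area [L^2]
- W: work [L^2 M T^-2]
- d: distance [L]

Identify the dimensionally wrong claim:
(A) p/t does not give energy

(A) p/t: [L M T^-2] ≠ energy [L^2 M T^-2] ✗
(B) F/A: [L^-1 M T^-2] = pressure [L^-1 M T^-2] ✓
(C) W/d: [L M T^-2] = force [L M T^-2] ✓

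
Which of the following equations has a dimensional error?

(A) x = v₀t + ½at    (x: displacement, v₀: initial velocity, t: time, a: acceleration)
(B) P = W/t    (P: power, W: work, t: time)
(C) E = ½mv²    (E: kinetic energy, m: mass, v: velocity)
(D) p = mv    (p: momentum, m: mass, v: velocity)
(A) x = v₀t + ½at

The equation (A) x = v₀t + ½at is dimensionally incorrect.

LHS (x): [L]
RHS terms:
  - v₀t: [L] ✓
  - ½at: [L T^-1] ✗ (does not match LHS)

The dimensions do not match. The other three equations balance.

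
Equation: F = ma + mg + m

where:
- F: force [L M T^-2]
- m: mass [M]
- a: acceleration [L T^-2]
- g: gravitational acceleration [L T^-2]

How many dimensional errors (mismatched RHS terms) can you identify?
1

LHS F: [L M T^-2]
- ma: [L M T^-2] ✓
- mg: [L M T^-2] ✓
- m: [M] ✗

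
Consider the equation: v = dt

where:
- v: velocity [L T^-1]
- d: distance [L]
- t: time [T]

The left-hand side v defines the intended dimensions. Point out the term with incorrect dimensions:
The right-hand side term dt

v has dimensions [L T^-1], but dt has dimensions [L T], so the term dt is dimensionally wrong for v.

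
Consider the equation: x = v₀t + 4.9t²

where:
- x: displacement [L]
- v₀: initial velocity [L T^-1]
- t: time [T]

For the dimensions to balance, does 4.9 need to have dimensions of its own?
Yes

x has dimensions [L], while t² alone has dimensions [T^2]. For the equation to balance, the factor 4.9 must carry dimensions [L T^-2] — it is a dimensional constant (a numerical value of a physical quantity with its units suppressed), not a pure number.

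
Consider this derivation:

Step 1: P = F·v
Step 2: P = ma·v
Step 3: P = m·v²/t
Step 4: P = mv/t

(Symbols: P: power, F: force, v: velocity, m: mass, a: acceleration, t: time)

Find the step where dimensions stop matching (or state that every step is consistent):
Step 4

Step 1: P = F·v → LHS [L^2 M T^-3], RHS [L^2 M T^-3] ✓
Step 2: P = ma·v → LHS [L^2 M T^-3], RHS [L^2 M T^-3] ✓
Step 3: P = m·v²/t → LHS [L^2 M T^-3], RHS [L^2 M T^-3] ✓
Step 4: P = mv/t → LHS [L^2 M T^-3], RHS [L M T^-2] ✗

The first dimensional inconsistency appears in step 4: P = mv/t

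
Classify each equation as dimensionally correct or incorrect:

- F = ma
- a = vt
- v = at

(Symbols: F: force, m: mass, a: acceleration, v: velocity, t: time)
Dimensionally correct: F = ma, v = at
Dimensionally incorrect: a = vt
Ordered (correct first, then incorrect): F = ma, v = at, a = vt

- F = ma: LHS [L M T^-2], RHS [L M T^-2] → correct ✓
- a = vt: LHS [L T^-2], RHS [L] → incorrect ✗
- v = at: LHS [L T^-1], RHS [L T^-1] → correct ✓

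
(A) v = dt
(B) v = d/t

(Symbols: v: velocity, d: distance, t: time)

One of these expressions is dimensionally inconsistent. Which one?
(A)

(A) v = dt: LHS [L T^-1], RHS [L T] ✗
(B) v = d/t: LHS [L T^-1], RHS [L T^-1] ✓

Expression (A) v = dt is dimensionally incorrect.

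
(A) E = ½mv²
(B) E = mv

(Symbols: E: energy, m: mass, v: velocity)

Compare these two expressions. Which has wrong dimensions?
(B)

(A) E = ½mv²: LHS [L^2 M T^-2], RHS [L^2 M T^-2] ✓
(B) E = mv: LHS [L^2 M T^-2], RHS [L M T^-1] ✗

Expression (B) E = mv is dimensionally incorrect.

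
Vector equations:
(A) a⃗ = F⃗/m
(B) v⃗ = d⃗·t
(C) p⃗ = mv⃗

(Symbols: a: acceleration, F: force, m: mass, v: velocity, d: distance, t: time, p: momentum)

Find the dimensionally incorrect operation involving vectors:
(B) v⃗ = d⃗·t

(A) a⃗ = F⃗/m: LHS [L T^-2], RHS [L T^-2] ✓ — force (vector) divided by mass (scalar)
(B) v⃗ = d⃗·t: LHS [L T^-1], RHS [L T] ✗ — velocity is displacement per time; should be d⃗/t
(C) p⃗ = mv⃗: LHS [L M T^-1], RHS [L M T^-1] ✓ — mass (scalar) times velocity (vector)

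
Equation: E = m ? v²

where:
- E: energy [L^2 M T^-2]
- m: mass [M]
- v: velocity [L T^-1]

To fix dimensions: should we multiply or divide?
multiplication (×): E = m × v²

E [L^2 M T^-2]; m [M]; v² [L^2 T^-2].
m × v² → [L^2 M T^-2] ✓
m ÷ v² → [L^-2 M T^2] ✗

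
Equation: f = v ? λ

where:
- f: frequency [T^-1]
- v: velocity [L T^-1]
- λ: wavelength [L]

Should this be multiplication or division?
division (÷): f = v ÷ λ

f [T^-1]; v [L T^-1]; λ [L].
v × λ → [L^2 T^-1] ✗
v ÷ λ → [T^-1] ✓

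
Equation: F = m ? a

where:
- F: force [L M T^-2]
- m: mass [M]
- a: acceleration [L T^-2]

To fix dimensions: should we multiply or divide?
multiplication (×): F = m × a

F [L M T^-2]; m [M]; a [L T^-2].
m × a → [L M T^-2] ✓
m ÷ a → [L^-1 M T^2] ✗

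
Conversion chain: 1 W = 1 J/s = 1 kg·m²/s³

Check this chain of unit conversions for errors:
The chain is correct (no errors).

Correct: Watt is Joule per second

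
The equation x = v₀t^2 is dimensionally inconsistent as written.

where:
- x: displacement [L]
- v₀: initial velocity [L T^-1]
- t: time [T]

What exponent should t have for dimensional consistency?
The exponent of t should be 1: x = v₀t

The LHS x has dimensions [L]; t has dimensions [T].
As written, the RHS v₀t^2 (exponent 2 on t) has dimensions [L T], which does not match.
With exponent 1, the RHS v₀t has dimensions [L], matching the LHS.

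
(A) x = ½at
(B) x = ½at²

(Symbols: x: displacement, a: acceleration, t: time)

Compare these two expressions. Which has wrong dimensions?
(A)

(A) x = ½at: LHS [L], RHS [L T^-1] ✗
(B) x = ½at²: LHS [L], RHS [L] ✓

Expression (A) x = ½at is dimensionally incorrect.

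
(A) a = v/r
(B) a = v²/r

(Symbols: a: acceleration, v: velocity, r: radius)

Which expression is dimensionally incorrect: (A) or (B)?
(A)

(A) a = v/r: LHS [L T^-2], RHS [T^-1] ✗
(B) a = v²/r: LHS [L T^-2], RHS [L T^-2] ✓

Expression (A) a = v/r is dimensionally incorrect.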